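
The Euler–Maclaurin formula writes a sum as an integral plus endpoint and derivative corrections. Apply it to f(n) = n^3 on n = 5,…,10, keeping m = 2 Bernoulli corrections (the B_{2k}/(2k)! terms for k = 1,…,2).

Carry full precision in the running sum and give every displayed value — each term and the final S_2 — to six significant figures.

Integral: ∫_5^10 x^3 dx = 2343.75.
Endpoint term: (f(5) + f(10))/2 = (125.000 + 1000.00)/2 = 562.500.
So far: 2906.25.
Correction k=1: B_{2}/2! · (f^{(1)}(10) − f^{(1)}(5)) = 1/12 · (300.000 − 75.0000) = 18.7500.
Running total after k=1: 2925.00.
Correction k=2: B_{4}/4! · (f^{(3)}(10) − f^{(3)}(5)) = −1/720 · (6.00000 − 6.00000) = 0.00000.

S_2 ≈ 2925.00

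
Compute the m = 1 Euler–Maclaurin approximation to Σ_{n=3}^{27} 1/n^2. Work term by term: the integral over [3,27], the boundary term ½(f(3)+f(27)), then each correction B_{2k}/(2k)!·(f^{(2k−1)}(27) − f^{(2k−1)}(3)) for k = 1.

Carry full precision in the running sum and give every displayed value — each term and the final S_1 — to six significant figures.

S_1 ≈ 0.358702

The integral term ∫_3^27 1/x^2 dx = 0.296296.
½[f(3) + f(27)] = ½[0.111111 + 0.00137174] = 0.0562414.
Running total after boundary: 0.352538.
k=1: B_{2}/(2)! × [f^{(1)}(27) − f^{(1)}(3)] = 1/12 × (-0.000101611 − (-0.0740741)) = 0.00616437.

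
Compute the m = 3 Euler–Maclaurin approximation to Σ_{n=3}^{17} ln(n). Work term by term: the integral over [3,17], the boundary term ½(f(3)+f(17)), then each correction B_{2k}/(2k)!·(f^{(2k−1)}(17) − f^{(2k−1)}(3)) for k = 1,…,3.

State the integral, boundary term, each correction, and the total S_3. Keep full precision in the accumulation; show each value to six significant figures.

S_3 ≈ 32.8119

Integral: ∫_3^17 ln(x) dx = 30.8688.
Boundary: ½(f(3) + f(17)) = ½(1.09861 + 2.83321) = 1.96591.
So far: 32.8347.
Order-1 term: 1/12 · (0.0588235 − 0.333333) = -0.0228758.
Running total after k=1: 32.8118.
Order-2 term: −1/720 · (0.000407083 − 0.0740741) = 0.000102315.
Running total after k=2: 32.8119.
Order-3 term: 1/30240 · (1.69031e-05 − 0.0987654) = -3.26549e-06.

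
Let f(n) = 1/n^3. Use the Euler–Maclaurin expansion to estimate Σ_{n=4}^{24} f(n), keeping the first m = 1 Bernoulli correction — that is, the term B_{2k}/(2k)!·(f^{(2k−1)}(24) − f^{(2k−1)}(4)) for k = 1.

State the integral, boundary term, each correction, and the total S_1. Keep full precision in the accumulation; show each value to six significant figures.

The integral term ∫_4^24 1/x^3 dx = 0.0303819.
Boundary: ½(f(4) + f(24)) = ½(0.0156250 + 7.23380e-05) = 0.00784867.
Integral + boundary = 0.0382306.
k=1: B_{2}/(2)! × [f^{(1)}(24) − f^{(1)}(4)] = 1/12 × (-9.04225e-06 − (-0.0117188)) = 0.000975809.

S_1 ≈ 0.0392064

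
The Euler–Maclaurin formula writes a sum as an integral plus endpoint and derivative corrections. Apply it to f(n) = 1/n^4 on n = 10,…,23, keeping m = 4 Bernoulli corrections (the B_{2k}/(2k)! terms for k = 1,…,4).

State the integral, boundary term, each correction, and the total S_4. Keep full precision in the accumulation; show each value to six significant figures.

The integral term ∫_10^23 1/x^4 dx = 0.000305937.
Endpoint term: (f(10) + f(23))/2 = (0.000100000 + 3.57346e-06)/2 = 5.17867e-05.
Integral + boundary = 0.000357724.
k=1: B_{2}/(2)! × [f^{(1)}(23) − f^{(1)}(10)] = 1/12 × (-6.21471e-07 − (-4.00000e-05)) = 3.28154e-06.
Running total after k=1: 0.000361005.
k=2: B_{4}/(4)! × [f^{(3)}(23) − f^{(3)}(10)] = −1/720 × (-3.52441e-08 − (-1.20000e-05)) = -1.66177e-08.
Running total after k=2: 0.000360988.
k=3: B_{6}/(6)! × [f^{(5)}(23) − f^{(5)}(10)] = 1/30240 × (-3.73094e-09 − (-6.72000e-06)) = 2.22099e-10.
Running total after k=3: 0.000360989.
k=4: B_{8}/(8)! × [f^{(7)}(23) − f^{(7)}(10)] = −1/1209600 × (-6.34754e-10 − (-6.04800e-06)) = -4.99948e-12.

S_4 ≈ 0.000360989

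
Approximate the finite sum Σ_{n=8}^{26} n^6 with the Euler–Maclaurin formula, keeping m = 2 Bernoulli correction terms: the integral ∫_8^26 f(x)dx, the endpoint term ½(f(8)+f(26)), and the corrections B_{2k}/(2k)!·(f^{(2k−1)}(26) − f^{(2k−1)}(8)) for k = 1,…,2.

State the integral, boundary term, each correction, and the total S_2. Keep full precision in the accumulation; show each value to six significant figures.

S_2 ≈ 1.30761e+09

The integral term ∫_8^26 x^6 dx = 1.14710e+09.
Boundary: ½(f(8) + f(26)) = ½(262144 + 3.08916e+08) = 1.54589e+08.
Running total after boundary: 1.30169e+09.
Correction k=1: B_{2}/2! · (f^{(1)}(26) − f^{(1)}(8)) = 1/12 · (7.12883e+07 − 196608) = 5.92430e+06.
Running total after k=1: 1.30762e+09.
Correction k=2: B_{4}/4! · (f^{(3)}(26) − f^{(3)}(8)) = −1/720 · (2.10912e+06 − 61440.0) = -2844.00.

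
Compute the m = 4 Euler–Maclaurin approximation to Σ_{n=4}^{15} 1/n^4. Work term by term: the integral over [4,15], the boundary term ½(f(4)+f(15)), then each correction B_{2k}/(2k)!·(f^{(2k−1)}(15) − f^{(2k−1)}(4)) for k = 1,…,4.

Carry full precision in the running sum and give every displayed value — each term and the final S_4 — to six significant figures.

S_4 ≈ 0.00738821

∫_4^15 1/x^4 dx evaluates to 0.00510957.
½[f(4) + f(15)] = ½[0.00390625 + 1.97531e-05] = 0.00196300.
So far: 0.00707257.
Order-1 term: 1/12 · (-5.26749e-06 − (-0.00390625)) = 0.000325082.
Running total after k=1: 0.00739765.
Order-2 term: −1/720 · (-7.02332e-07 − (-0.00732422)) = -1.01716e-05.
Running total after k=2: 0.00738748.
Order-3 term: 1/30240 · (-1.74803e-07 − (-0.0256348)) = 8.47705e-07.
Running total after k=3: 0.00738833.
Order-4 term: −1/1209600 · (-6.99210e-08 − (-0.144196)) = -1.19209e-07.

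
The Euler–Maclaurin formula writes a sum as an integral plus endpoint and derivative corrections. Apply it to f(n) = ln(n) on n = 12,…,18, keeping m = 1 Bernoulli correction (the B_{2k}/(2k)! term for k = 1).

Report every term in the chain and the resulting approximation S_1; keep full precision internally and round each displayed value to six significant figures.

∫_12^18 ln(x) dx evaluates to 16.2078.
Boundary: ½(f(12) + f(18)) = ½(2.48491 + 2.89037) = 2.68764.
Integral + boundary = 18.8955.
Order-1 term: 1/12 · (0.0555556 − 0.0833333) = -0.00231481.

S_1 ≈ 18.8931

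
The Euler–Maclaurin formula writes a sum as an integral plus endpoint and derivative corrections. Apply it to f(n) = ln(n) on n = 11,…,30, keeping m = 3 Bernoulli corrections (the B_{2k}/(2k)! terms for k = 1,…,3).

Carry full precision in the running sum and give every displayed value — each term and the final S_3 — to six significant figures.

S_3 ≈ 59.5538

The integral term ∫_11^30 ln(x) dx = 56.6591.
Boundary: ½(f(11) + f(30)) = ½(2.39790 + 3.40120) = 2.89955.
So far: 59.5586.
Correction k=1: B_{2}/2! · (f^{(1)}(30) − f^{(1)}(11)) = 1/12 · (0.0333333 − 0.0909091) = -0.00479798.
After k=1: 59.5538.
Correction k=2: B_{4}/4! · (f^{(3)}(30) − f^{(3)}(11)) = −1/720 · (7.40741e-05 − 0.00150263) = 1.98410e-06.
After k=2: 59.5538.
Correction k=3: B_{6}/6! · (f^{(5)}(30) − f^{(5)}(11)) = 1/30240 · (9.87654e-07 − 0.000149021) = -4.89529e-09.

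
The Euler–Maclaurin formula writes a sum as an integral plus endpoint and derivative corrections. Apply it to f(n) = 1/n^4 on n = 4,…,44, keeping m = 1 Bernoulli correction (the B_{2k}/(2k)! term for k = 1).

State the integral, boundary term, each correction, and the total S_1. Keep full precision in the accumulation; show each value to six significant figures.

S_1 ≈ 0.00748320

Integral: ∫_4^44 1/x^4 dx = 0.00520442.
½[f(4) + f(44)] = ½[0.00390625 + 2.66802e-07] = 0.00195326.
So far: 0.00715768.
Correction k=1: B_{2}/2! · (f^{(1)}(44) − f^{(1)}(4)) = 1/12 · (-2.42547e-08 − (-0.00390625)) = 0.000325519.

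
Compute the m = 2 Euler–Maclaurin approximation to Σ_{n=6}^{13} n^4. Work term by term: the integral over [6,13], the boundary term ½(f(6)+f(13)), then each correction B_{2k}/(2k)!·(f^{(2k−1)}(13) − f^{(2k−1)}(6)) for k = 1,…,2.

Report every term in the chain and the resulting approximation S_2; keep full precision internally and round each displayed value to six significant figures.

S_2 ≈ 88292.0

Integral: ∫_6^13 x^4 dx = 72703.4.
½[f(6) + f(13)] = ½[1296.00 + 28561.0] = 14928.5.
So far: 87631.9.
Order-1 term: 1/12 · (8788.00 − 864.000) = 660.333.
Running total after k=1: 88292.2.
Order-2 term: −1/720 · (312.000 − 144.000) = -0.233333.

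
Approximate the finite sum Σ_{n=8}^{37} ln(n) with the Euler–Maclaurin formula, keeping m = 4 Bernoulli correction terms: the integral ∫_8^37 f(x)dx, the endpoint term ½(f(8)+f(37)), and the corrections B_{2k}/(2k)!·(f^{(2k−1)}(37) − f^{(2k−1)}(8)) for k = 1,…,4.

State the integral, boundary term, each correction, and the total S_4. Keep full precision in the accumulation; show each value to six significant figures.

Integral: ∫_8^37 ln(x) dx = 87.9684.
½[f(8) + f(37)] = ½[2.07944 + 3.61092] = 2.84518.
Running total after boundary: 90.8136.
Correction k=1: B_{2}/2! · (f^{(1)}(37) − f^{(1)}(8)) = 1/12 · (0.0270270 − 0.125000) = -0.00816441.
Partial sum through k=1: 90.8054.
Correction k=2: B_{4}/4! · (f^{(3)}(37) − f^{(3)}(8)) = −1/720 · (3.94843e-05 − 0.00390625) = 5.37051e-06.
Partial sum through k=2: 90.8055.
Correction k=3: B_{6}/6! · (f^{(5)}(37) − f^{(5)}(8)) = 1/30240 · (3.46101e-07 − 0.000732422) = -2.42089e-08.
Partial sum through k=3: 90.8055.
Correction k=4: B_{8}/8! · (f^{(7)}(37) − f^{(7)}(8)) = −1/1209600 · (7.58439e-09 − 0.000343323) = 2.83825e-10.

S_4 ≈ 90.8055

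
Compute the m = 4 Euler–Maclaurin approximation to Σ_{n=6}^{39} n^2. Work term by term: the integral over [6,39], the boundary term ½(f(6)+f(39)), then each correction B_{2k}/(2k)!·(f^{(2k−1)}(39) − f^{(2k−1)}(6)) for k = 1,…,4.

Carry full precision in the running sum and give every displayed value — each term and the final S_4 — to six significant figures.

S_4 ≈ 20485.0

The integral term ∫_6^39 x^2 dx = 19701.0.
½[f(6) + f(39)] = ½[36.0000 + 1521.00] = 778.500.
Running total after boundary: 20479.5.
Order-1 term: 1/12 · (78.0000 − 12.0000) = 5.50000.
After k=1: 20485.0.
Order-2 term: −1/720 · (0.00000 − 0.00000) = 0.00000.
After k=2: 20485.0.
Order-3 term: 1/30240 · (0.00000 − 0.00000) = 0.00000.
After k=3: 20485.0.
Order-4 term: −1/1209600 · (0.00000 − 0.00000) = 0.00000.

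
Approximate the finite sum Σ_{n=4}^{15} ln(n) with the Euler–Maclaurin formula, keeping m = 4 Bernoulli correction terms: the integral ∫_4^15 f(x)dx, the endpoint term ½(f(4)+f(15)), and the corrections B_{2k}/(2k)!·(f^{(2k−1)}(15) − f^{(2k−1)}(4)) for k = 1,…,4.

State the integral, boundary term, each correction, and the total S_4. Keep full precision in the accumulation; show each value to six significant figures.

S_4 ≈ 26.1075

∫_4^15 ln(x) dx evaluates to 24.0756.
Endpoint term: (f(4) + f(15))/2 = (1.38629 + 2.70805)/2 = 2.04717.
Integral + boundary = 26.1227.
Correction k=1: B_{2}/2! · (f^{(1)}(15) − f^{(1)}(4)) = 1/12 · (0.0666667 − 0.250000) = -0.0152778.
After k=1: 26.1075.
Correction k=2: B_{4}/4! · (f^{(3)}(15) − f^{(3)}(4)) = −1/720 · (0.000592593 − 0.0312500) = 4.25797e-05.
After k=2: 26.1075.
Correction k=3: B_{6}/6! · (f^{(5)}(15) − f^{(5)}(4)) = 1/30240 · (3.16049e-05 − 0.0234375) = -7.74004e-07.
After k=3: 26.1075.
Correction k=4: B_{8}/8! · (f^{(7)}(15) − f^{(7)}(4)) = −1/1209600 · (4.21399e-06 − 0.0439453) = 3.63270e-08.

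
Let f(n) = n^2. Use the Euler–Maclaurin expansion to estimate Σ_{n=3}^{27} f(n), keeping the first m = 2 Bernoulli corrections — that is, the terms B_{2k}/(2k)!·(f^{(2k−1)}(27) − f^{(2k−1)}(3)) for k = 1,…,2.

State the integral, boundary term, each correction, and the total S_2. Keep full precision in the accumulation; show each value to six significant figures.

Integral: ∫_3^27 x^2 dx = 6552.00.
Boundary: ½(f(3) + f(27)) = ½(9.00000 + 729.000) = 369.000.
Integral + boundary = 6921.00.
k=1: B_{2}/(2)! × [f^{(1)}(27) − f^{(1)}(3)] = 1/12 × (54.0000 − 6.00000) = 4.00000.
Running total after k=1: 6925.00.
k=2: B_{4}/(4)! × [f^{(3)}(27) − f^{(3)}(3)] = −1/720 × (0.00000 − 0.00000) = 0.00000.

S_2 ≈ 6925.00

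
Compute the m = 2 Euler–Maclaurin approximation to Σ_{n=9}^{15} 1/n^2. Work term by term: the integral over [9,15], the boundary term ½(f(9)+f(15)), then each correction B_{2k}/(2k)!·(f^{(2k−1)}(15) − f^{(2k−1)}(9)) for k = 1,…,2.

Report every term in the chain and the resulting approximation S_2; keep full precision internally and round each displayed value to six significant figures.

The integral term ∫_9^15 1/x^2 dx = 0.0444444.
Boundary: ½(f(9) + f(15)) = ½(0.0123457 + 0.00444444) = 0.00839506.
Running total after boundary: 0.0528395.
k=1: B_{2}/(2)! × [f^{(1)}(15) − f^{(1)}(9)] = 1/12 × (-0.000592593 − (-0.00274348)) = 0.000179241.
Partial sum through k=1: 0.0530187.
k=2: B_{4}/(4)! × [f^{(3)}(15) − f^{(3)}(9)] = −1/720 × (-3.16049e-05 − (-0.000406442)) = -5.20607e-07.

S_2 ≈ 0.0530182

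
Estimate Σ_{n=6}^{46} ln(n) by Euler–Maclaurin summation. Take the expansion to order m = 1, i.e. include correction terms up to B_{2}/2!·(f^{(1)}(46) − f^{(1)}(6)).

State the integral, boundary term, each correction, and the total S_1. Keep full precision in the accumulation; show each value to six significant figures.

Integral: ∫_6^46 ln(x) dx = 125.367.
Endpoint term: (f(6) + f(46))/2 = (1.79176 + 3.82864)/2 = 2.81020.
Running total after boundary: 128.177.
Correction k=1: B_{2}/2! · (f^{(1)}(46) − f^{(1)}(6)) = 1/12 · (0.0217391 − 0.166667) = -0.0120773.

S_1 ≈ 128.165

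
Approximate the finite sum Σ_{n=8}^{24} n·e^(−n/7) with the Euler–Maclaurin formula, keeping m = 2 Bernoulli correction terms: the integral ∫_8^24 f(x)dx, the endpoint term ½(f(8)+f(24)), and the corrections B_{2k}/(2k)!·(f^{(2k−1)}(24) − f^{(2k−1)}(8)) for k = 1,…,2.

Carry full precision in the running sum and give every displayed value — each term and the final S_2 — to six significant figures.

S_2 ≈ 28.1093

∫_8^24 x·e^(−x/7) dx evaluates to 26.4472.
½[f(8) + f(24)] = ½[2.55125 + 0.778398] = 1.66483.
So far: 28.1120.
k=1: B_{2}/(2)! × [f^{(1)}(24) − f^{(1)}(8)] = 1/12 × (-0.0787664 − (-0.0455581)) = -0.00276736.
After k=1: 28.1092.
k=2: B_{4}/(4)! × [f^{(3)}(24) − f^{(3)}(8)] = −1/720 × (-0.000283673 − 0.0120868) = 1.71813e-05.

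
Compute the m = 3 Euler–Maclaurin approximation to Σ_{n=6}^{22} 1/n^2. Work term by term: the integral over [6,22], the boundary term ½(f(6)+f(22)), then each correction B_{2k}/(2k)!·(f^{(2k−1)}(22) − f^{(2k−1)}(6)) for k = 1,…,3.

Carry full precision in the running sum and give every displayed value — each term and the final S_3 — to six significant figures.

S_3 ≈ 0.136886

Integral: ∫_6^22 1/x^2 dx = 0.121212.
½[f(6) + f(22)] = ½[0.0277778 + 0.00206612] = 0.0149219.
So far: 0.136134.
k=1: B_{2}/(2)! × [f^{(1)}(22) − f^{(1)}(6)] = 1/12 × (-0.000187829 − (-0.00925926)) = 0.000755953.
Running total after k=1: 0.136890.
k=2: B_{4}/(4)! × [f^{(3)}(22) − f^{(3)}(6)] = −1/720 × (-4.65691e-06 − (-0.00308642)) = -4.28023e-06.
Running total after k=2: 0.136886.
k=3: B_{6}/(6)! × [f^{(5)}(22) − f^{(5)}(6)] = 1/30240 × (-2.88651e-07 − (-0.00257202)) = 8.50439e-08.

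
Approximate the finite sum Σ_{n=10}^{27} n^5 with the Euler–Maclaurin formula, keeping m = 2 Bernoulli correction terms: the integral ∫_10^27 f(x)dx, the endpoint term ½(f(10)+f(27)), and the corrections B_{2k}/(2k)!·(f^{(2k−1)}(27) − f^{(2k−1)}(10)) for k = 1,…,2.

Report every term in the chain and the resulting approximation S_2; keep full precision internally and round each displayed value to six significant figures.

Integral: ∫_10^27 x^5 dx = 6.44034e+07.
Boundary: ½(f(10) + f(27)) = ½(100000 + 1.43489e+07) = 7.22445e+06.
Integral + boundary = 7.16279e+07.
k=1: B_{2}/(2)! × [f^{(1)}(27) − f^{(1)}(10)] = 1/12 × (2.65720e+06 − 50000.0) = 217267.
After k=1: 7.18451e+07.
k=2: B_{4}/(4)! × [f^{(3)}(27) − f^{(3)}(10)] = −1/720 × (43740.0 − 6000.00) = -52.4167.

S_2 ≈ 7.18451e+07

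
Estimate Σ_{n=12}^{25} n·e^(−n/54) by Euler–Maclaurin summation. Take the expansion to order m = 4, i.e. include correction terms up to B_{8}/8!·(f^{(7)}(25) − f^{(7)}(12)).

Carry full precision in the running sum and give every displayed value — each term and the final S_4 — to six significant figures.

Integral: ∫_12^25 x·e^(−x/54) dx = 168.740.
½[f(12) + f(25)] = ½[9.60885 + 15.7354] = 12.6721.
Running total after boundary: 181.412.
k=1: B_{2}/(2)! × [f^{(1)}(25) − f^{(1)}(12)] = 1/12 × (0.338020 − 0.622796) = -0.0237313.
After k=1: 181.388.
k=2: B_{4}/(4)! × [f^{(3)}(25) − f^{(3)}(12)] = −1/720 × (0.000547617 − 0.000762781) = 2.98839e-07.
After k=2: 181.388.
k=3: B_{6}/(6)! × [f^{(5)}(25) − f^{(5)}(12)] = 1/30240 × (3.35842e-07 − 4.49926e-07) = -3.77262e-12.
After k=3: 181.388.
k=4: B_{8}/(8)! × [f^{(7)}(25) − f^{(7)}(12)] = −1/1209600 × (1.65942e-10 − 2.18884e-10) = 4.37686e-17.

S_4 ≈ 181.388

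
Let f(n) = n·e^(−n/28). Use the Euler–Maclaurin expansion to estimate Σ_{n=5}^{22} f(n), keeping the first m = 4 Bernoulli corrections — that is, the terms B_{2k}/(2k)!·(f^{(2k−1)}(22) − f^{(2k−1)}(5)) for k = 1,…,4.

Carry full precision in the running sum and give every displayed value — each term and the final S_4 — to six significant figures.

S_4 ≈ 141.837

The integral term ∫_5^22 x·e^(−x/28) dx = 134.781.
½[f(5) + f(22)] = ½[4.18232 + 10.0275] = 7.10489.
Running total after boundary: 141.886.
Correction k=1: B_{2}/2! · (f^{(1)}(22) − f^{(1)}(5)) = 1/12 · (0.0976701 − 0.687096) = -0.0491188.
Running total after k=1: 141.837.
Correction k=2: B_{4}/4! · (f^{(3)}(22) − f^{(3)}(5)) = −1/720 · (0.00128732 − 0.00301024) = 2.39294e-06.
Running total after k=2: 141.837.
Correction k=3: B_{6}/6! · (f^{(5)}(22) − f^{(5)}(5)) = 1/30240 · (3.12508e-06 − 6.56132e-06) = -1.13632e-10.
Running total after k=3: 141.837.
Correction k=4: B_{8}/8! · (f^{(7)}(22) − f^{(7)}(5)) = −1/1209600 · (5.87776e-09 − 1.18406e-08) = 4.92962e-15.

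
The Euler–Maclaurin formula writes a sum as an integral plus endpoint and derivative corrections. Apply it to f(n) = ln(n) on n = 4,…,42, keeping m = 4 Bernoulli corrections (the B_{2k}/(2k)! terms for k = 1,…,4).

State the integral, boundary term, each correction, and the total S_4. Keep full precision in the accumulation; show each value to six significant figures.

S_4 ≈ 115.980

The integral term ∫_4^42 ln(x) dx = 113.437.
Endpoint term: (f(4) + f(42))/2 = (1.38629 + 3.73767)/2 = 2.56198.
Integral + boundary = 115.999.
k=1: B_{2}/(2)! × [f^{(1)}(42) − f^{(1)}(4)] = 1/12 × (0.0238095 − 0.250000) = -0.0188492.
Running total after k=1: 115.980.
k=2: B_{4}/(4)! × [f^{(3)}(42) − f^{(3)}(4)] = −1/720 × (2.69949e-05 − 0.0312500) = 4.33653e-05.
Running total after k=2: 115.980.
k=3: B_{6}/(6)! × [f^{(5)}(42) − f^{(5)}(4)] = 1/30240 × (1.83639e-07 − 0.0234375) = -7.75044e-07.
Running total after k=3: 115.980.
k=4: B_{8}/(8)! × [f^{(7)}(42) − f^{(7)}(4)] = −1/1209600 × (3.12311e-09 − 0.0439453) = 3.63304e-08.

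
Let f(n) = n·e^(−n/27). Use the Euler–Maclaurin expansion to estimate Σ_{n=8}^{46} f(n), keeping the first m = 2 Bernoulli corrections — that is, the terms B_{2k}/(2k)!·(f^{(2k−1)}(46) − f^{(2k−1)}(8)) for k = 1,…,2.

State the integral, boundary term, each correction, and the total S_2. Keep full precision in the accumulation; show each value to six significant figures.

Integral: ∫_8^46 x·e^(−x/27) dx = 343.933.
Endpoint term: (f(8) + f(46))/2 = (5.94854 + 8.37238)/2 = 7.16046.
Running total after boundary: 351.093.
k=1: B_{2}/(2)! × [f^{(1)}(46) − f^{(1)}(8)] = 1/12 × (-0.128080 − 0.523251) = -0.0542776.
Running total after k=1: 351.039.
k=2: B_{4}/(4)! × [f^{(3)}(46) − f^{(3)}(8)] = −1/720 × (0.000323644 − 0.00275773) = 3.38067e-06.

S_2 ≈ 351.039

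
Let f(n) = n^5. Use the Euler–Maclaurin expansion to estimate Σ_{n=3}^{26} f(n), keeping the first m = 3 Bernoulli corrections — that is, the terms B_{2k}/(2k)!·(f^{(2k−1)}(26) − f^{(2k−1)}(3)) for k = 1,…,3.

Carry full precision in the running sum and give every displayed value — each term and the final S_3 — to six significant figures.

S_3 ≈ 5.76170e+07

The integral term ∫_3^26 x^5 dx = 5.14858e+07.
Boundary: ½(f(3) + f(26)) = ½(243.000 + 1.18814e+07) = 5.94081e+06.
Integral + boundary = 5.74267e+07.
Correction k=1: B_{2}/2! · (f^{(1)}(26) − f^{(1)}(3)) = 1/12 · (2.28488e+06 − 405.000) = 190373.
After k=1: 5.76170e+07.
Correction k=2: B_{4}/4! · (f^{(3)}(26) − f^{(3)}(3)) = −1/720 · (40560.0 − 540.000) = -55.5833.
After k=2: 5.76170e+07.
Correction k=3: B_{6}/6! · (f^{(5)}(26) − f^{(5)}(3)) = 1/30240 · (120.000 − 120.000) = 0.00000.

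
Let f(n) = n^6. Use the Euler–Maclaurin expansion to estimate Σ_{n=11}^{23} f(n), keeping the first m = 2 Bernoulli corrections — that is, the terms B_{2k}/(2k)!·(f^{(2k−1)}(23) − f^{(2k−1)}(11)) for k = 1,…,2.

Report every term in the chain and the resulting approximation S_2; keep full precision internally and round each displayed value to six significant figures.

Integral: ∫_11^23 x^6 dx = 4.83620e+08.
½[f(11) + f(23)] = ½[1.77156e+06 + 1.48036e+08] = 7.49037e+07.
Running total after boundary: 5.58523e+08.
k=1: B_{2}/(2)! × [f^{(1)}(23) − f^{(1)}(11)] = 1/12 × (3.86181e+07 − 966306) = 3.13765e+06.
Partial sum through k=1: 5.61661e+08.
k=2: B_{4}/(4)! × [f^{(3)}(23) − f^{(3)}(11)] = −1/720 × (1.46004e+06 − 159720) = -1806.00.

S_2 ≈ 5.61659e+08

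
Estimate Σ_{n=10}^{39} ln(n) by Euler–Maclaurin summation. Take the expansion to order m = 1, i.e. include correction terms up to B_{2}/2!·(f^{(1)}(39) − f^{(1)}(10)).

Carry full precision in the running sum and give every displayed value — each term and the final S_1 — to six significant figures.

S_1 ≈ 93.8299

∫_10^39 ln(x) dx evaluates to 90.8531.
Endpoint term: (f(10) + f(39))/2 = (2.30259 + 3.66356)/2 = 2.98307.
So far: 93.8361.
Order-1 term: 1/12 · (0.0256410 − 0.100000) = -0.00619658.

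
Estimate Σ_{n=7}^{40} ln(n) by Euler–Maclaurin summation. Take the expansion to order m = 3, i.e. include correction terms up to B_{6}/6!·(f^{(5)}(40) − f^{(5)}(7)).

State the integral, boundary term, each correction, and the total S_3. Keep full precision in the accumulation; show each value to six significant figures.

S_3 ≈ 103.741

Integral: ∫_7^40 ln(x) dx = 100.934.
Endpoint term: (f(7) + f(40))/2 = (1.94591 + 3.68888)/2 = 2.81739.
So far: 103.751.
Order-1 term: 1/12 · (0.0250000 − 0.142857) = -0.00982143.
After k=1: 103.741.
Order-2 term: −1/720 · (3.12500e-05 − 0.00583090) = 8.05507e-06.
After k=2: 103.741.
Order-3 term: 1/30240 · (2.34375e-07 − 0.00142798) = -4.72137e-08.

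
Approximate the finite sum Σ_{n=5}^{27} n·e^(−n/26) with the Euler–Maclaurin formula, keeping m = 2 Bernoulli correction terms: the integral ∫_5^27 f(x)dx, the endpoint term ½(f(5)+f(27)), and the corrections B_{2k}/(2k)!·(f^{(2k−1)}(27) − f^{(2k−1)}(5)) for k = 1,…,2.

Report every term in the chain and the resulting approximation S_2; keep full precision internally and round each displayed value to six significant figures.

S_2 ≈ 183.967

∫_5^27 x·e^(−x/26) dx evaluates to 177.182.
Endpoint term: (f(5) + f(27))/2 = (4.12526 + 9.55797)/2 = 6.84162.
Integral + boundary = 184.024.
Order-1 term: 1/12 · (-0.0136153 − 0.666389) = -0.0566670.
After k=1: 183.967.
Order-2 term: −1/720 · (0.00102719 − 0.00342677) = 3.33274e-06.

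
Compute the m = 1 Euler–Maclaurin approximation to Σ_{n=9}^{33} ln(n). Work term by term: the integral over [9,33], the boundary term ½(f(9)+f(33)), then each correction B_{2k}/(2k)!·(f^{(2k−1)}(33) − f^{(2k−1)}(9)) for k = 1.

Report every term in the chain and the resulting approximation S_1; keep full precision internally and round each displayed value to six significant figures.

S_1 ≈ 74.4499

∫_9^33 ln(x) dx evaluates to 71.6097.
Endpoint term: (f(9) + f(33))/2 = (2.19722 + 3.49651)/2 = 2.84687.
Integral + boundary = 74.4566.
Correction k=1: B_{2}/2! · (f^{(1)}(33) − f^{(1)}(9)) = 1/12 · (0.0303030 − 0.111111) = -0.00673401.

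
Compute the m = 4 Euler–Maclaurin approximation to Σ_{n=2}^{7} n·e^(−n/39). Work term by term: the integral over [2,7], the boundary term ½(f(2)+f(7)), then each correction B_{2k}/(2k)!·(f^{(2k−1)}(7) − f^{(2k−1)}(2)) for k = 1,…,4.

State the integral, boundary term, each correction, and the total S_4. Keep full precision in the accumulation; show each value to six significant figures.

Integral: ∫_2^7 x·e^(−x/39) dx = 19.8237.
½[f(2) + f(7)] = ½[1.90002 + 5.84989] = 3.87496.
So far: 23.6986.
k=1: B_{2}/(2)! × [f^{(1)}(7) − f^{(1)}(2)] = 1/12 × (0.685701 − 0.901292) = -0.0179659.
Partial sum through k=1: 23.6807.
k=2: B_{4}/(4)! × [f^{(3)}(7) − f^{(3)}(2)] = −1/720 × (0.00154970 − 0.00184176) = 4.05631e-07.
Partial sum through k=2: 23.6807.
k=3: B_{6}/(6)! × [f^{(5)}(7) − f^{(5)}(2)] = 1/30240 × (1.74134e-06 − 2.03218e-06) = -9.61769e-12.
Partial sum through k=3: 23.6807.
k=4: B_{8}/(8)! × [f^{(7)}(7) − f^{(7)}(2)] = −1/1209600 × (1.61987e-09 − 1.87605e-09) = 2.11796e-16.

S_4 ≈ 23.6807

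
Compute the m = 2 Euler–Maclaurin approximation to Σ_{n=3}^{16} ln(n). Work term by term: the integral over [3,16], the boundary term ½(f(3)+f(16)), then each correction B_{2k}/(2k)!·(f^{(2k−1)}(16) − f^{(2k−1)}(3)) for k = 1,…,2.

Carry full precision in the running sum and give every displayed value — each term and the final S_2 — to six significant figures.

S_2 ≈ 29.9787

Integral: ∫_3^16 ln(x) dx = 28.0656.
Endpoint term: (f(3) + f(16))/2 = (1.09861 + 2.77259)/2 = 1.93560.
Integral + boundary = 30.0012.
Correction k=1: B_{2}/2! · (f^{(1)}(16) − f^{(1)}(3)) = 1/12 · (0.0625000 − 0.333333) = -0.0225694.
Partial sum through k=1: 29.9786.
Correction k=2: B_{4}/4! · (f^{(3)}(16) − f^{(3)}(3)) = −1/720 · (0.000488281 − 0.0740741) = 0.000102202.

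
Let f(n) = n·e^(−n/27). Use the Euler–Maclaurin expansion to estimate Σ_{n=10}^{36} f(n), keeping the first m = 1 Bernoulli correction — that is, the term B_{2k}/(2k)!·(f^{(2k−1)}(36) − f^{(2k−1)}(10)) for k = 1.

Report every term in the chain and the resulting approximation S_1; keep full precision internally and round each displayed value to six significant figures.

The integral term ∫_10^36 x·e^(−x/27) dx = 241.409.
Endpoint term: (f(10) + f(36))/2 = (6.90479 + 9.48950)/2 = 8.19714.
Running total after boundary: 249.606.
k=1: B_{2}/(2)! × [f^{(1)}(36) − f^{(1)}(10)] = 1/12 × (-0.0878657 − 0.434746) = -0.0435510.

S_1 ≈ 249.563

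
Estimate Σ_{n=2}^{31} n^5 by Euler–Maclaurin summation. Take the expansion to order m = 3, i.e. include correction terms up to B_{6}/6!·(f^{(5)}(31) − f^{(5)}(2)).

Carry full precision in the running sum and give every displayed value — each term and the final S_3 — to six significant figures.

S_3 ≈ 1.62617e+08

∫_2^31 x^5 dx evaluates to 1.47917e+08.
½[f(2) + f(31)] = ½[32.0000 + 2.86292e+07] = 1.43146e+07.
Running total after boundary: 1.62232e+08.
Correction k=1: B_{2}/2! · (f^{(1)}(31) − f^{(1)}(2)) = 1/12 · (4.61760e+06 − 80.0000) = 384794.
Partial sum through k=1: 1.62617e+08.
Correction k=2: B_{4}/4! · (f^{(3)}(31) − f^{(3)}(2)) = −1/720 · (57660.0 − 240.000) = -79.7500.
Partial sum through k=2: 1.62617e+08.
Correction k=3: B_{6}/6! · (f^{(5)}(31) − f^{(5)}(2)) = 1/30240 · (120.000 − 120.000) = 0.00000.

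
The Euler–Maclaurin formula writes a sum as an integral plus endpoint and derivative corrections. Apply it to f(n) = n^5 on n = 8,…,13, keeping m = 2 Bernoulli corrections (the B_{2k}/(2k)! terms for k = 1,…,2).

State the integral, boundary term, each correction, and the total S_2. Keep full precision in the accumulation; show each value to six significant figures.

S_2 ≈ 972993

The integral term ∫_8^13 x^5 dx = 760778.
Endpoint term: (f(8) + f(13))/2 = (32768.0 + 371293)/2 = 202030.
Integral + boundary = 962808.
Correction k=1: B_{2}/2! · (f^{(1)}(13) − f^{(1)}(8)) = 1/12 · (142805 − 20480.0) = 10193.8.
After k=1: 973002.
Correction k=2: B_{4}/4! · (f^{(3)}(13) − f^{(3)}(8)) = −1/720 · (10140.0 − 3840.00) = -8.75000.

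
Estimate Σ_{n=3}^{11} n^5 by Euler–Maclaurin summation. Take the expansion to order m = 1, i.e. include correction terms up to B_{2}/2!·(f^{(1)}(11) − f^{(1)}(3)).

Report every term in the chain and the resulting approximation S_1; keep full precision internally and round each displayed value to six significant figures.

S_1 ≈ 381852

∫_3^11 x^5 dx evaluates to 295139.
½[f(3) + f(11)] = ½[243.000 + 161051] = 80647.0.
Integral + boundary = 375786.
k=1: B_{2}/(2)! × [f^{(1)}(11) − f^{(1)}(3)] = 1/12 × (73205.0 − 405.000) = 6066.67.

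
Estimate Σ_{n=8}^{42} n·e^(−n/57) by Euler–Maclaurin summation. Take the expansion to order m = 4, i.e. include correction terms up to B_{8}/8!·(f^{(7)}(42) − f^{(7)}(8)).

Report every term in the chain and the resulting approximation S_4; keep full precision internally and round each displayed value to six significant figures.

S_4 ≈ 532.448

The integral term ∫_8^42 x·e^(−x/57) dx = 518.973.
Boundary: ½(f(8) + f(42)) = ½(6.95243 + 20.1022) = 13.5273.
Integral + boundary = 532.500.
k=1: B_{2}/(2)! × [f^{(1)}(42) − f^{(1)}(8)] = 1/12 × (0.125953 − 0.747081) = -0.0517606.
Running total after k=1: 532.448.
k=2: B_{4}/(4)! × [f^{(3)}(42) − f^{(3)}(8)] = −1/720 × (0.000333395 − 0.000764908) = 5.99325e-07.
Running total after k=2: 532.448.
k=3: B_{6}/(6)! × [f^{(5)}(42) − f^{(5)}(8)] = 1/30240 × (1.93297e-07 − 4.00085e-07) = -6.83821e-12.
Running total after k=3: 532.448.
k=4: B_{8}/(8)! × [f^{(7)}(42) − f^{(7)}(8)] = −1/1209600 × (8.74053e-11 − 1.73820e-10) = 7.14405e-17.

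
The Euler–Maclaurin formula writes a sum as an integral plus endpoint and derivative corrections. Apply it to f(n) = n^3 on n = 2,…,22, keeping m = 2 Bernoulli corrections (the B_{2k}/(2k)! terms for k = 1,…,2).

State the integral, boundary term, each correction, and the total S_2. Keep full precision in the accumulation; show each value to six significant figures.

S_2 ≈ 64008.0

∫_2^22 x^3 dx evaluates to 58560.0.
Endpoint term: (f(2) + f(22))/2 = (8.00000 + 10648.0)/2 = 5328.00.
Running total after boundary: 63888.0.
Order-1 term: 1/12 · (1452.00 − 12.0000) = 120.000.
After k=1: 64008.0.
Order-2 term: −1/720 · (6.00000 − 6.00000) = 0.00000.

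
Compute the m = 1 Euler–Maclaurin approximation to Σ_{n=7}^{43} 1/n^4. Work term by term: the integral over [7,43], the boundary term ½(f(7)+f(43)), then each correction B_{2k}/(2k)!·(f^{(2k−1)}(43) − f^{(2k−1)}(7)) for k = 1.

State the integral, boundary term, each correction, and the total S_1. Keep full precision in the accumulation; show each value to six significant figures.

The integral term ∫_7^43 1/x^4 dx = 0.000967625.
Boundary: ½(f(7) + f(43)) = ½(0.000416493 + 2.92500e-07) = 0.000208393.
So far: 0.00117602.
Order-1 term: 1/12 · (-2.72093e-08 − (-0.000237996)) = 1.98307e-05.

S_1 ≈ 0.00119585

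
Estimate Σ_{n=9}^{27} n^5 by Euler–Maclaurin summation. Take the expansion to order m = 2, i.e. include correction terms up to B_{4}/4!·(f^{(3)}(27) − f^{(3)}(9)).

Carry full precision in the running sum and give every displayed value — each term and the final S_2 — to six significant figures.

S_2 ≈ 7.19041e+07

∫_9^27 x^5 dx evaluates to 6.44815e+07.
Boundary: ½(f(9) + f(27)) = ½(59049.0 + 1.43489e+07) = 7.20398e+06.
So far: 7.16855e+07.
Correction k=1: B_{2}/2! · (f^{(1)}(27) − f^{(1)}(9)) = 1/12 · (2.65720e+06 − 32805.0) = 218700.
Running total after k=1: 7.19042e+07.
Correction k=2: B_{4}/4! · (f^{(3)}(27) − f^{(3)}(9)) = −1/720 · (43740.0 − 4860.00) = -54.0000.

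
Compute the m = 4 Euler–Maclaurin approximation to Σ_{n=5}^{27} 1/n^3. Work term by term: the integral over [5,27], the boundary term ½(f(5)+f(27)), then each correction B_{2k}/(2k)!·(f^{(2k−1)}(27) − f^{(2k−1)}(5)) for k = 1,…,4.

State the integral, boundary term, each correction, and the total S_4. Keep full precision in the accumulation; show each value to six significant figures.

∫_5^27 1/x^3 dx evaluates to 0.0193141.
Boundary: ½(f(5) + f(27)) = ½(0.00800000 + 5.08053e-05) = 0.00402540.
So far: 0.0233395.
k=1: B_{2}/(2)! × [f^{(1)}(27) − f^{(1)}(5)] = 1/12 × (-5.64503e-06 − (-0.00480000)) = 0.000399530.
Running total after k=1: 0.0237391.
k=2: B_{4}/(4)! × [f^{(3)}(27) − f^{(3)}(5)] = −1/720 × (-1.54870e-07 − (-0.00384000)) = -5.33312e-06.
Running total after k=2: 0.0237337.
k=3: B_{6}/(6)! × [f^{(5)}(27) − f^{(5)}(5)] = 1/30240 × (-8.92258e-09 − (-0.00645120)) = 2.13333e-07.
Running total after k=3: 0.0237339.
k=4: B_{8}/(8)! × [f^{(7)}(27) − f^{(7)}(5)] = −1/1209600 × (-8.81242e-10 − (-0.0185795)) = -1.53600e-08.

S_4 ≈ 0.0237339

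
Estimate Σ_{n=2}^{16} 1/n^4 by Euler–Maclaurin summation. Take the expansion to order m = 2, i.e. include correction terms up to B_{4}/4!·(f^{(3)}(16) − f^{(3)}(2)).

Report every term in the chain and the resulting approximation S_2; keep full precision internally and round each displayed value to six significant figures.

Integral: ∫_2^16 1/x^4 dx = 0.0415853.
Endpoint term: (f(2) + f(16))/2 = (0.0625000 + 1.52588e-05)/2 = 0.0312576.
So far: 0.0728429.
Correction k=1: B_{2}/2! · (f^{(1)}(16) − f^{(1)}(2)) = 1/12 · (-3.81470e-06 − (-0.125000)) = 0.0104163.
Partial sum through k=1: 0.0832593.
Correction k=2: B_{4}/4! · (f^{(3)}(16) − f^{(3)}(2)) = −1/720 · (-4.47035e-07 − (-0.937500)) = -0.00130208.

S_2 ≈ 0.0819572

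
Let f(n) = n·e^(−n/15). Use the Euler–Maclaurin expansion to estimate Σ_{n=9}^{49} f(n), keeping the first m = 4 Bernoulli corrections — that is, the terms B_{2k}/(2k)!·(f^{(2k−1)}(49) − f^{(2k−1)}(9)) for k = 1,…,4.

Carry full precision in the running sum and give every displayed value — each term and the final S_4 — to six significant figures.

S_4 ≈ 164.343

∫_9^49 x·e^(−x/15) dx evaluates to 160.964.
Endpoint term: (f(9) + f(49))/2 = (4.93930 + 1.86853)/2 = 3.40392.
Running total after boundary: 164.368.
k=1: B_{2}/(2)! × [f^{(1)}(49) − f^{(1)}(9)] = 1/12 × (-0.0864355 − 0.219525) = -0.0254967.
Partial sum through k=1: 164.343.
k=2: B_{4}/(4)! × [f^{(3)}(49) − f^{(3)}(9)] = −1/720 × (-4.51951e-05 − 0.00585399) = 8.19331e-06.
Partial sum through k=2: 164.343.
k=3: B_{6}/(6)! × [f^{(5)}(49) − f^{(5)}(9)] = 1/30240 × (1.30563e-06 − 4.76992e-05) = -1.53418e-09.
Partial sum through k=3: 164.343.
k=4: B_{8}/(8)! × [f^{(7)}(49) − f^{(7)}(9)] = −1/1209600 × (1.24984e-08 − 3.08358e-07) = 2.44593e-13.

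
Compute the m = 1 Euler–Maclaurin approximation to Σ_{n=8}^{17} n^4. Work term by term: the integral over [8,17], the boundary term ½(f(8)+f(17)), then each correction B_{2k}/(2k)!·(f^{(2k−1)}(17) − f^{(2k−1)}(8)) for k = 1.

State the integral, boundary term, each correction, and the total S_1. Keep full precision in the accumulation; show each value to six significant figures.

The integral term ∫_8^17 x^4 dx = 277418.
Endpoint term: (f(8) + f(17))/2 = (4096.00 + 83521.0)/2 = 43808.5.
Integral + boundary = 321226.
Order-1 term: 1/12 · (19652.0 − 2048.00) = 1467.00.

S_1 ≈ 322693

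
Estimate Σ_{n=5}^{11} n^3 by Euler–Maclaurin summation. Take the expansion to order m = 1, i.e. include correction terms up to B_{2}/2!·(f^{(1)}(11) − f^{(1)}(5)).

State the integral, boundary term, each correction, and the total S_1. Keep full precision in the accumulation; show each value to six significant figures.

S_1 ≈ 4256.00

Integral: ∫_5^11 x^3 dx = 3504.00.
Endpoint term: (f(5) + f(11))/2 = (125.000 + 1331.00)/2 = 728.000.
Running total after boundary: 4232.00.
Correction k=1: B_{2}/2! · (f^{(1)}(11) − f^{(1)}(5)) = 1/12 · (363.000 − 75.0000) = 24.0000.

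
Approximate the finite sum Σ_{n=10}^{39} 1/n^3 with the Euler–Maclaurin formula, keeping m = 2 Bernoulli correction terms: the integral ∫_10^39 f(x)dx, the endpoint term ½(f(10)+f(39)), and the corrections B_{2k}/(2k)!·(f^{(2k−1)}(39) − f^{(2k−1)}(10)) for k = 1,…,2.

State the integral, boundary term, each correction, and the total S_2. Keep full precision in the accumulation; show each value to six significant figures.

S_2 ≈ 0.00520451

The integral term ∫_10^39 1/x^3 dx = 0.00467127.
Boundary: ½(f(10) + f(39)) = ½(0.00100000 + 1.68580e-05) = 0.000508429.
So far: 0.00517970.
Correction k=1: B_{2}/2! · (f^{(1)}(39) − f^{(1)}(10)) = 1/12 · (-1.29677e-06 − (-0.000300000)) = 2.48919e-05.
Partial sum through k=1: 0.00520459.
Correction k=2: B_{4}/4! · (f^{(3)}(39) − f^{(3)}(10)) = −1/720 · (-1.70515e-08 − (-6.00000e-05)) = -8.33097e-08.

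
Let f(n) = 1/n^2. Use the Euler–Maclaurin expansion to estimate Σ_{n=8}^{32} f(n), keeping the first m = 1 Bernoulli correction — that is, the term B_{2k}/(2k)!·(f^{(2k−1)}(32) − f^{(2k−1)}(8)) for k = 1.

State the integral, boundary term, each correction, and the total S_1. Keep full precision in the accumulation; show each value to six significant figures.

Integral: ∫_8^32 1/x^2 dx = 0.0937500.
Endpoint term: (f(8) + f(32))/2 = (0.0156250 + 0.000976562)/2 = 0.00830078.
Running total after boundary: 0.102051.
Correction k=1: B_{2}/2! · (f^{(1)}(32) − f^{(1)}(8)) = 1/12 · (-6.10352e-05 − (-0.00390625)) = 0.000320435.

S_1 ≈ 0.102371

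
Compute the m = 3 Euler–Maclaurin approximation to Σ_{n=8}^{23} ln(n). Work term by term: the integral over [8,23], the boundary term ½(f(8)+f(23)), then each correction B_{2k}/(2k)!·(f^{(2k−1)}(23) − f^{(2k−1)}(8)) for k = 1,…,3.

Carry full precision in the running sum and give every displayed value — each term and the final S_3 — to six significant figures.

Integral: ∫_8^23 ln(x) dx = 40.4808.
Endpoint term: (f(8) + f(23))/2 = (2.07944 + 3.13549)/2 = 2.60747.
Running total after boundary: 43.0883.
k=1: B_{2}/(2)! × [f^{(1)}(23) − f^{(1)}(8)] = 1/12 × (0.0434783 − 0.125000) = -0.00679348.
Running total after k=1: 43.0815.
k=2: B_{4}/(4)! × [f^{(3)}(23) − f^{(3)}(8)] = −1/720 × (0.000164379 − 0.00390625) = 5.19704e-06.
Running total after k=2: 43.0815.
k=3: B_{6}/(6)! × [f^{(5)}(23) − f^{(5)}(8)] = 1/30240 × (3.72883e-06 − 0.000732422) = -2.40970e-08.

S_3 ≈ 43.0815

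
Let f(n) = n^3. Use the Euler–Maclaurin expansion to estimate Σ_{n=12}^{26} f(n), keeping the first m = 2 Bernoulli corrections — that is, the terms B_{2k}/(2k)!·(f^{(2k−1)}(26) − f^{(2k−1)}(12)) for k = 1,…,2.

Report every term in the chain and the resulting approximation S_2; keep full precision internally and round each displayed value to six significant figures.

S_2 ≈ 118845

∫_12^26 x^3 dx evaluates to 109060.
½[f(12) + f(26)] = ½[1728.00 + 17576.0] = 9652.00.
Running total after boundary: 118712.
k=1: B_{2}/(2)! × [f^{(1)}(26) − f^{(1)}(12)] = 1/12 × (2028.00 − 432.000) = 133.000.
Partial sum through k=1: 118845.
k=2: B_{4}/(4)! × [f^{(3)}(26) − f^{(3)}(12)] = −1/720 × (6.00000 − 6.00000) = 0.00000.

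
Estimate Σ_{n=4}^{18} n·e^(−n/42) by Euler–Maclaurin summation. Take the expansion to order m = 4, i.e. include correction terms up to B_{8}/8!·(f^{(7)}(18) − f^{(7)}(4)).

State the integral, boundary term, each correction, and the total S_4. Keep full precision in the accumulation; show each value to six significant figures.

S_4 ≈ 122.508

Integral: ∫_4^18 x·e^(−x/42) dx = 114.864.
½[f(4) + f(18)] = ½[3.63663 + 11.7259] = 7.68126.
Integral + boundary = 122.545.
Order-1 term: 1/12 · (0.372251 − 0.822570) = -0.0375266.
After k=1: 122.508.
Order-2 term: −1/720 · (0.000949620 − 0.00149710) = 7.60388e-07.
After k=2: 122.508.
Order-3 term: 1/30240 · (9.57037e-07 − 1.43304e-06) = -1.57410e-11.
After k=3: 122.508.
Order-4 term: −1/1209600 · (7.79898e-10 − 1.14365e-09) = 3.00717e-16.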